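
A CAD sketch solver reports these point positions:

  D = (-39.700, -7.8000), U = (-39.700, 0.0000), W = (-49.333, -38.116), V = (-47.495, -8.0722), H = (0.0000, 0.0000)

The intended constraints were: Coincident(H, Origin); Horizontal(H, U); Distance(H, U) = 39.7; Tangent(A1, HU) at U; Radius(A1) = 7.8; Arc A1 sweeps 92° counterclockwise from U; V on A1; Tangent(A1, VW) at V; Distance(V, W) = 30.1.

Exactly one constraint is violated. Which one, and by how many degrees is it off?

Tangent(A1, VW) at V — off by 5.50°.

H = (0.00, 0.00) ✓; H.y = 0.00, U.y = 0.00 ✓; |HU| = 39.70 ✓; ∠(DU, UH) = 90.00° ✓; |DU| = 7.800 ✓; bearing(D→V) − bearing(D→U) = 92.00° ✓; |DV| = 7.800 ✓; ∠(DV, VW) = 95.50° ✗; |VW| = 30.10 ✓.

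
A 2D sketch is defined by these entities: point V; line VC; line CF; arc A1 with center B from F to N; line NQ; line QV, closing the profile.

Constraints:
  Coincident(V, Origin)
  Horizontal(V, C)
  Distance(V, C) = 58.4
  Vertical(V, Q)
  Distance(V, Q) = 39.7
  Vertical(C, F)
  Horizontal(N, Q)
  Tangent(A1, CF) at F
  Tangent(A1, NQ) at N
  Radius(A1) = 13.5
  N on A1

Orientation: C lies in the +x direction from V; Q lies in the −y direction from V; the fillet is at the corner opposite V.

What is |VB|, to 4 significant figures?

51.99

VQ is vertical with |VQ| = 39.7 and Q on the −y side, so Q = (0.000, -39.70). The virtual corner opposite V is at (58.40, -39.70). A1 meets CF tangentially, so BF is at right angles to CF and the tangent condition forces BN to be normal to NQ, with radius 13.5, so the center B sits 13.5 in from both sides at B = (44.90, -26.20). Then |VB| = |B − V| = 51.99.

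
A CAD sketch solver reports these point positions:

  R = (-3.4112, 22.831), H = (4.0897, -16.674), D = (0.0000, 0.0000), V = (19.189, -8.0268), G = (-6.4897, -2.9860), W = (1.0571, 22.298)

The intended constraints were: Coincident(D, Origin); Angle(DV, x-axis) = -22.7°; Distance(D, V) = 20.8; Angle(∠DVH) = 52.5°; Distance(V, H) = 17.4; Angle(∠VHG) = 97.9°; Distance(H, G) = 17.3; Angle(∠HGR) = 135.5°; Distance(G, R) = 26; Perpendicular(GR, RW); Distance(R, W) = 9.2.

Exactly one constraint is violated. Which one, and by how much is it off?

Distance(R, W) = 9.2 — off by 4.70.

D = (0.00, 0.00) ✓; DV at -22.70° ✓; |DV| = 20.80 ✓; ∠DVH = 52.50° ✓; |VH| = 17.40 ✓; ∠VHG = 97.90° ✓; |HG| = 17.30 ✓; ∠HGR = 135.5° ✓; |GR| = 26.00 ✓; ∠(GR, RW) = 90.00° ✓; |RW| = 4.500 ✗.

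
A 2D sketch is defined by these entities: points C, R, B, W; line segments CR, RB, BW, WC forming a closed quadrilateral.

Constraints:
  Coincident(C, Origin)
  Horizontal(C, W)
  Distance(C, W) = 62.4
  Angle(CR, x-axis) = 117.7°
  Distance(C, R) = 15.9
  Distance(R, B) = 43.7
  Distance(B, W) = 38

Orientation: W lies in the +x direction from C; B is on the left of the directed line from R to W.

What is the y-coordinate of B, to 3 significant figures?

26.0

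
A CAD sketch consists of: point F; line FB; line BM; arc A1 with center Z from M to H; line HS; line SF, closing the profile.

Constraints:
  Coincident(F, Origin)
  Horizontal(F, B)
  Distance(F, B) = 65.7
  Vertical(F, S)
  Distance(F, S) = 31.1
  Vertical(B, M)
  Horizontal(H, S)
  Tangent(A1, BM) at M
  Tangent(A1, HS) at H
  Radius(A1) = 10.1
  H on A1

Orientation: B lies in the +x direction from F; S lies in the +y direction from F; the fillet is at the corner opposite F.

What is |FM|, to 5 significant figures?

68.975

F is at the origin; F and B share the same y with |FB| = 65.7 and B on the +x side, so B = (65.700, 0.0000). FS is vertical with |FS| = 31.1 and S on the +y side, so S = (0.0000, 31.100). The virtual corner opposite F is at (65.700, 31.100). Since A1 is tangent to BM there, ZM ⟂ BM and the tangent condition forces ZH to be normal to HS, with radius 10.1, so the center Z sits 10.1 in from both sides at Z = (55.600, 21.000). That places the tangent points at M = (65.700, 21.000) on BM and H = (55.600, 31.100) on HS. Then |FM| = |M − F| = 68.975.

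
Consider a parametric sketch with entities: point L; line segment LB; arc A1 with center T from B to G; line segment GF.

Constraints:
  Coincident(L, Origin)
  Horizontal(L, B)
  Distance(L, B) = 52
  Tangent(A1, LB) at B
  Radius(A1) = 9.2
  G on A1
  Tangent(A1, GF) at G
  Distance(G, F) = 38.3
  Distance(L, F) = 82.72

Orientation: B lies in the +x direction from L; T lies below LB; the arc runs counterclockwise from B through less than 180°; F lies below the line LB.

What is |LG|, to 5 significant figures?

47.487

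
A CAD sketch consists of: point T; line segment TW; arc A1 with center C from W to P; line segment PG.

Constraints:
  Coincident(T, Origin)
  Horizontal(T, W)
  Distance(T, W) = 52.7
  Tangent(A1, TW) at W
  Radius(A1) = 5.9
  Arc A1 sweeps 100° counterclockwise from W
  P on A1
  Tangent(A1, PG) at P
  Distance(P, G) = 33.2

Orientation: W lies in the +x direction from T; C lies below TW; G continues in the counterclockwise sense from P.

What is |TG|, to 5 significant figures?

65.896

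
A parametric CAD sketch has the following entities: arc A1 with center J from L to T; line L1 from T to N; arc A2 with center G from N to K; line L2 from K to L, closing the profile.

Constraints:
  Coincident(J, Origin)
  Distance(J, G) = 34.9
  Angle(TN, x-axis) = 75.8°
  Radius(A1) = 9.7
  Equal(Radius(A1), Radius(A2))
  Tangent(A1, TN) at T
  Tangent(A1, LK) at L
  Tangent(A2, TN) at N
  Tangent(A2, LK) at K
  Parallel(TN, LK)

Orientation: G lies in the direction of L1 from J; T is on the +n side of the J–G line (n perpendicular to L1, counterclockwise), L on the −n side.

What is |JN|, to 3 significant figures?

36.2

Tangency of A1 to both parallel lines with radius 9.7 puts T and L at J ± 9.7·n: T = (-9.40, 2.38), L = (9.40, -2.38). Equal radii place N and K the same way about G: N = G + 9.7·n = (-0.842, 36.2), K = G − 9.7·n = (18.0, 31.5). Then |JN| = |N − J| = 36.2.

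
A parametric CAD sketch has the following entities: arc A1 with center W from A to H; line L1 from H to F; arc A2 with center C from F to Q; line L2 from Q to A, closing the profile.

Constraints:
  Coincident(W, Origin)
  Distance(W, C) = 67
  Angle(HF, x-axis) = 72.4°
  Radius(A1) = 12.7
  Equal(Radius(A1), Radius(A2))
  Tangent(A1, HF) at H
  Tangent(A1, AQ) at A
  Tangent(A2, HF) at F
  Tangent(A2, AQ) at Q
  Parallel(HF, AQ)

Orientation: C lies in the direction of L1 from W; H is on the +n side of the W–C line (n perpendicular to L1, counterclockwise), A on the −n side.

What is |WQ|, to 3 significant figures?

68.2

The slot axis is L1's direction at 72.4°, so u = (cos 72.4°, sin 72.4°) = (0.302, 0.953) and n = (−sin 72.4°, cos 72.4°) = (-0.953, 0.302). W is at the origin and C lies 67.0 along u from W, so C = 67.0·u = (20.3, 63.9). Tangency of A1 to both parallel lines with radius 12.7 puts H and A at W ± 12.7·n: H = (-12.1, 3.84), A = (12.1, -3.84). Equal radii place F and Q the same way about C: F = C + 12.7·n = (8.15, 67.7), Q = C − 12.7·n = (32.4, 60.0). Then |WQ| = |Q − W| = 68.2.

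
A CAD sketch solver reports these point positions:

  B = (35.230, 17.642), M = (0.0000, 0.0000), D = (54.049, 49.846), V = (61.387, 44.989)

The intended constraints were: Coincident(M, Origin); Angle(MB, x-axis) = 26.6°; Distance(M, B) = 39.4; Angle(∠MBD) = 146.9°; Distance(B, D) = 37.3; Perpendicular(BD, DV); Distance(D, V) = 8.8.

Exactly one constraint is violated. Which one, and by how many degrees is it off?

Perpendicular(BD, DV) — off by 3.20°.

M = (0.00, 0.00) ✓; MB at 26.60° ✓; |MB| = 39.40 ✓; ∠MBD = 146.9° ✓; |BD| = 37.30 ✓; ∠(BD, DV) = 93.20° ✗; |DV| = 8.800 ✓.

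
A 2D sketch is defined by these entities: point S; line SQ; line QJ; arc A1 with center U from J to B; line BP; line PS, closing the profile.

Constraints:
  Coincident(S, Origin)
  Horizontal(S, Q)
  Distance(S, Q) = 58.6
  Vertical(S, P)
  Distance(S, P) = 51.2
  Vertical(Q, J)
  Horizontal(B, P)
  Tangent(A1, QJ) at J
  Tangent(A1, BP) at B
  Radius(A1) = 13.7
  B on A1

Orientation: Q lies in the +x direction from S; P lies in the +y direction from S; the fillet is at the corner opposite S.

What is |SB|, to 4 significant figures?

68.10

S is at the origin; S and Q share the same y with |SQ| = 58.6 and Q on the +x side, so Q = (58.60, 0.000). SP is vertical with |SP| = 51.2 and P on the +y side, so P = (0.000, 51.20). The virtual corner opposite S is at (58.60, 51.20). Tangency of A1 to QJ means the radius UJ is perpendicular to QJ and tangency of A1 to BP means the radius UB is perpendicular to BP, with radius 13.7, so the center U sits 13.7 in from both sides at U = (44.90, 37.50). That places the tangent points at J = (58.60, 37.50) on QJ and B = (44.90, 51.20) on BP. Then |SB| = |B − S| = 68.10.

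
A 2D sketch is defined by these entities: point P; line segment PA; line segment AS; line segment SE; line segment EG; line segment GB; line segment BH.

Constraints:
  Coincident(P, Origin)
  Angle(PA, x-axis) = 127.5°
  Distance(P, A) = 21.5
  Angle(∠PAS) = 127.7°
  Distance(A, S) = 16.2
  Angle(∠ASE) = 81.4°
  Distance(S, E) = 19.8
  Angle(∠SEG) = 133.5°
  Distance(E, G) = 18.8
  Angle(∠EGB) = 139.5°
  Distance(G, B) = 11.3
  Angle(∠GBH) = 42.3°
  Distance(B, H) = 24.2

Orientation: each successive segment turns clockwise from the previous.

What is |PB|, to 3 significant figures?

12.2

P is at the origin; PA runs at 127.5° with length 21.5, so A = (-13.1, 17.1). ∠PAS = 127.7° gives AS at 75.2° from the x-axis; with |AS| = 16.2, S = (-8.95, 32.7). ∠ASE = 81.4° gives SE at -23.4° from the x-axis; with |SE| = 19.8, E = (9.22, 24.9). ∠SEG = 133.5° gives EG at -69.9° from the x-axis; with |EG| = 18.8, G = (15.7, 7.20). ∠EGB = 139.5° gives GB at -110° from the x-axis; with |GB| = 11.3, B = (11.7, -3.39). Then |PB| = |B − P| = 12.2.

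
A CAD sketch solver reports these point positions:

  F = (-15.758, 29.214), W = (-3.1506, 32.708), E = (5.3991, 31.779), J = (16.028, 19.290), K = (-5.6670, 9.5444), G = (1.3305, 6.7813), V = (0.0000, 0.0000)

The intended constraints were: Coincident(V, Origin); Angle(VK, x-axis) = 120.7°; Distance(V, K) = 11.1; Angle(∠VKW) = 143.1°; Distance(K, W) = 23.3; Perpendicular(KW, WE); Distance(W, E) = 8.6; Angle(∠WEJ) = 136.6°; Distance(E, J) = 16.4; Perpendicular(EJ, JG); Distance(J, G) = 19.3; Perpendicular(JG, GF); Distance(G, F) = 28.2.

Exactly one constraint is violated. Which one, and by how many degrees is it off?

Perpendicular(JG, GF) — off by 3.10°.

V = (0.00, 0.00) ✓; VK at 120.7° ✓; |VK| = 11.10 ✓; ∠VKW = 143.1° ✓; |KW| = 23.30 ✓; ∠(KW, WE) = 90.00° ✓; |WE| = 8.600 ✓; ∠WEJ = 136.6° ✓; |EJ| = 16.40 ✓; ∠(EJ, JG) = 90.00° ✓; |JG| = 19.30 ✓; ∠(JG, GF) = 93.10° ✗; |GF| = 28.20 ✓.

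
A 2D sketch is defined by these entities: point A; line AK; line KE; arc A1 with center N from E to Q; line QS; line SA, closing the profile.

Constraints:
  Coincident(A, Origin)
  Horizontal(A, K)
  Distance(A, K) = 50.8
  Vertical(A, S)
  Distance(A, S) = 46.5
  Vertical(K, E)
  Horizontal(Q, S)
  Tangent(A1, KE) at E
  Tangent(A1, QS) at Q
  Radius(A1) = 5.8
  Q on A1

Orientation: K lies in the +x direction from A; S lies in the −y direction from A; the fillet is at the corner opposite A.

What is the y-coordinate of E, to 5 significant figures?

-40.700

The virtual corner opposite A is at (50.800, -46.500). Tangency of A1 to KE means the radius NE is perpendicular to KE and since A1 is tangent to QS there, NQ ⟂ QS, with radius 5.8, so the center N sits 5.8 in from both sides at N = (45.000, -40.700). That places the tangent points at E = (50.800, -40.700) on KE and Q = (45.000, -46.500) on QS. So E.y = -40.700.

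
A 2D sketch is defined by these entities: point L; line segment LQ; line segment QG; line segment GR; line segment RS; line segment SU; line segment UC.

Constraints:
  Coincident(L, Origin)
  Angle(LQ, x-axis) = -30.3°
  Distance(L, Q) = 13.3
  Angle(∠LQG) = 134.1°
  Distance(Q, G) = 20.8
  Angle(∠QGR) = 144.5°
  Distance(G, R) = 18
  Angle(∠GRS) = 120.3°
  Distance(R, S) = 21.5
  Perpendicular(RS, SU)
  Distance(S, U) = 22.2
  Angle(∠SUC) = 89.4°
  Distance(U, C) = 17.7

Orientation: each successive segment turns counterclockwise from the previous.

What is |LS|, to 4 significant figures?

48.23

L is at the origin; LQ runs at -30.3° with length 13.3, so Q = (11.48, -6.710). ∠LQG = 134.1° gives QG at 15.60° from the x-axis; with |QG| = 20.8, G = (31.52, -1.117). ∠QGR = 144.5° gives GR at 51.10° from the x-axis; with |GR| = 18.0, R = (42.82, 12.89). ∠GRS = 120.3° gives RS at 110.8° from the x-axis; with |RS| = 21.5, S = (35.19, 32.99). Then |LS| = |S − L| = 48.23.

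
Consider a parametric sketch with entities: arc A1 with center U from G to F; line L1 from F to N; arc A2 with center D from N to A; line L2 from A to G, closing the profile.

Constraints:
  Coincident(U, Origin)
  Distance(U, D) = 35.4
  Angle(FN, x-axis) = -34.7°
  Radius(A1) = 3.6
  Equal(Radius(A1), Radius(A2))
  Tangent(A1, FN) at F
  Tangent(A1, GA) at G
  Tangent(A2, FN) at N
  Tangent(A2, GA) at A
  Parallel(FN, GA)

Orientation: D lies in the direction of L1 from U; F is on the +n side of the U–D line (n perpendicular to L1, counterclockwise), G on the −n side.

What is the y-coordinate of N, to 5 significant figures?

-17.193

Tangency of A1 to both parallel lines with radius 3.6 puts F and G at U ± 3.6·n: F = (2.0494, 2.9597), G = (-2.0494, -2.9597). Equal radii place N and A the same way about D: N = D + 3.6·n = (31.153, -17.193), A = D − 3.6·n = (27.054, -23.112). So N.y = -17.193.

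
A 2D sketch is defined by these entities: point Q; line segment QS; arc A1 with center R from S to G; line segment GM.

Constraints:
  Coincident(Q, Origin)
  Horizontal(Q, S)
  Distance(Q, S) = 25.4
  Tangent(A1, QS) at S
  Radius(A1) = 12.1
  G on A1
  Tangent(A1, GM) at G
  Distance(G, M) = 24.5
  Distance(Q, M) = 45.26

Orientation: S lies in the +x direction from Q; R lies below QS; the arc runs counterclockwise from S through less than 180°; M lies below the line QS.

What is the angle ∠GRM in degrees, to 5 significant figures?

63.716°

Checks: |RG| = 12.10 ✓; ∠(RG, GM) = 90.00° ✓; |GM| = 24.50 ✓; |QM| = 45.26 ✓.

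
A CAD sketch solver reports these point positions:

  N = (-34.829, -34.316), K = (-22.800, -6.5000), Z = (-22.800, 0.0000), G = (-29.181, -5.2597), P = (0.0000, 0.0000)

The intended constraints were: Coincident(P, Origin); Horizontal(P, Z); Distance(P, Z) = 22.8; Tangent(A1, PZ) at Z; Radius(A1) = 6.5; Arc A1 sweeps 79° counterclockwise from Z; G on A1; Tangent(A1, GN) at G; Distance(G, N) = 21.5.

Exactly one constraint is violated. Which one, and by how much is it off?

Distance(G, N) = 21.5 — off by 8.10.

P = (0.00, 0.00) ✓; P.y = 0.00, Z.y = 0.00 ✓; |PZ| = 22.80 ✓; ∠(KZ, ZP) = 90.00° ✓; |KZ| = 6.500 ✓; bearing(K→G) − bearing(K→Z) = 79.00° ✓; |KG| = 6.500 ✓; ∠(KG, GN) = 90.00° ✓; |GN| = 29.60 ✗.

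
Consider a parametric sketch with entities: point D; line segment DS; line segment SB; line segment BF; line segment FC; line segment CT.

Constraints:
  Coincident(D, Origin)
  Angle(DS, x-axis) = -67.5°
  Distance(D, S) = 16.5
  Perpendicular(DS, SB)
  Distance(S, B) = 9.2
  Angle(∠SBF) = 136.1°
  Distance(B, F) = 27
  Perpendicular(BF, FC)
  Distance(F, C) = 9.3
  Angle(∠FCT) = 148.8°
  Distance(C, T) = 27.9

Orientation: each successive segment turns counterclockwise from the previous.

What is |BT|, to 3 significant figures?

35.5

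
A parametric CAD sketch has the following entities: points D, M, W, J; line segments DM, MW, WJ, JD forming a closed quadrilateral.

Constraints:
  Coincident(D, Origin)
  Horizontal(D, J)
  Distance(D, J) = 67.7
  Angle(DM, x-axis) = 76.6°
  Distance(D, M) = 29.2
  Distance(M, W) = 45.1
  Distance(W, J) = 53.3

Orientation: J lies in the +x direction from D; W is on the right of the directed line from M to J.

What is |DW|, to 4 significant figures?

22.86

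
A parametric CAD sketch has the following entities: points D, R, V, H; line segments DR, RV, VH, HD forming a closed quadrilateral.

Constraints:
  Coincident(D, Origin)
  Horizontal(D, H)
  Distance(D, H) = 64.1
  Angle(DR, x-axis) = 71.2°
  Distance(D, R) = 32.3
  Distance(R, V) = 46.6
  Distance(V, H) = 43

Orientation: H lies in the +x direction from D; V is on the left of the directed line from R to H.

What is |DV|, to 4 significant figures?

69.73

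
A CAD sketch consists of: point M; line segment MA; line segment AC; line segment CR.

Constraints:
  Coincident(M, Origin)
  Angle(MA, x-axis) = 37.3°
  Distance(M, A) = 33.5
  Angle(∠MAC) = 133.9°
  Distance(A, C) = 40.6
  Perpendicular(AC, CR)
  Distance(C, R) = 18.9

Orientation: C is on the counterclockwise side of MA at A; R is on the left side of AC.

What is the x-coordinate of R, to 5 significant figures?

12.540

M is at the origin; MA runs at 37.3° with length 33.5, so A = 33.5·(cos 37.3°, sin 37.3°) = (26.648, 20.301). ∠MAC = 133.9°, so AC runs at 37.3° + (180° − 133.9°) = 83.400° from the x-axis; with |AC| = 40.6, C = A + 40.6·(cos 83.400°, sin 83.400°) = (31.315, 60.632). AC is perpendicular to CR; with |CR| = 18.9 on the left of AC, R = C + 18.9·(-0.99337, 0.11494) = (12.540, 62.804). So R.x = 12.540.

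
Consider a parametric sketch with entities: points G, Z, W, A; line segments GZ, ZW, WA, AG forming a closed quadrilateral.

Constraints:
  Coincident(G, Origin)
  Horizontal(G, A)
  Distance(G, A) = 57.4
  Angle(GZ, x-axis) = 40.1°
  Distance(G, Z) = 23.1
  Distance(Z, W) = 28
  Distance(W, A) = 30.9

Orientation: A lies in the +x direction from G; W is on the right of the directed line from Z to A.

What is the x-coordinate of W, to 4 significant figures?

28.50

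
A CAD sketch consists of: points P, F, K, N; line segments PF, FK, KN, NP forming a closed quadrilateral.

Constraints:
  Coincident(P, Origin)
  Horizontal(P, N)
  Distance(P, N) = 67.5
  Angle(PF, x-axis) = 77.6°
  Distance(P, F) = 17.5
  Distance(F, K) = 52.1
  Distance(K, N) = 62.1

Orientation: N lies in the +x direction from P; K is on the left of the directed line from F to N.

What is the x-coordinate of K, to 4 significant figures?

39.20

P is at the origin; PN is horizontal with |PN| = 67.5 and N in +x, so N = (67.5, 0). PF runs at 77.6° with |PF| = 17.5, so F = (3.758, 17.09). K is determined by |FK| = 52.1 and |KN| = 62.1 together: it lies at the intersection of circle(F, 52.1) and circle(N, 62.1). With |FN| = 65.99, the foot of the radical line on FN is 24.34 from F and the perpendicular offset is √(52.1² − 24.34²) = 46.06. Taking the left-of-FN solution: K = (39.20, 55.28).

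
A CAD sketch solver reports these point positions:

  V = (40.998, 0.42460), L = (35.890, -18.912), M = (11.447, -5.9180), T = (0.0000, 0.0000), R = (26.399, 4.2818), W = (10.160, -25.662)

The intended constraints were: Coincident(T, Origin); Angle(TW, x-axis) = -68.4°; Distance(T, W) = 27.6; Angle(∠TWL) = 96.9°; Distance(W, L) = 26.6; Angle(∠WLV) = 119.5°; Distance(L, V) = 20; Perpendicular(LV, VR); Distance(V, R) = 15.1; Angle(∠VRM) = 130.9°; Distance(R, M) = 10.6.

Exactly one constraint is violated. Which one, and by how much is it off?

Distance(R, M) = 10.6 — off by 7.50.

T = (0.00, 0.00) ✓; TW at -68.40° ✓; |TW| = 27.60 ✓; ∠TWL = 96.90° ✓; |WL| = 26.60 ✓; ∠WLV = 119.5° ✓; |LV| = 20.00 ✓; ∠(LV, VR) = 90.00° ✓; |VR| = 15.10 ✓; ∠VRM = 130.9° ✓; |RM| = 18.10 ✗.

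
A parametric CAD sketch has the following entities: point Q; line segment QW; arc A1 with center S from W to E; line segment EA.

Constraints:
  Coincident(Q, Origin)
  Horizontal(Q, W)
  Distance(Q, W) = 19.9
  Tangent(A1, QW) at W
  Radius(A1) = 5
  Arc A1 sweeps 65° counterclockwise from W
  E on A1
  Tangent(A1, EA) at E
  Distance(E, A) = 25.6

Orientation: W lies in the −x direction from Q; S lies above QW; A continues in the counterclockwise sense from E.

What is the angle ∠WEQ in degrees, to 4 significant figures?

136.9°

Q is at the origin; Q and W share the same y with |QW| = 19.9 and W on the −x side, so W = (-19.90, 0.000). Tangency of A1 to QW means the radius SW is perpendicular to QW, so S = W + (0, 5) = (-19.90, 5.000). On A1, W sits at bearing -90° from S; a 65° counterclockwise sweep puts E at bearing -25°, so E = S + 5.0·(cos -25°, sin -25°) = (-15.37, 2.887). Then cos ∠WEQ = EW·EQ / (|EW||EQ|), giving 136.9°.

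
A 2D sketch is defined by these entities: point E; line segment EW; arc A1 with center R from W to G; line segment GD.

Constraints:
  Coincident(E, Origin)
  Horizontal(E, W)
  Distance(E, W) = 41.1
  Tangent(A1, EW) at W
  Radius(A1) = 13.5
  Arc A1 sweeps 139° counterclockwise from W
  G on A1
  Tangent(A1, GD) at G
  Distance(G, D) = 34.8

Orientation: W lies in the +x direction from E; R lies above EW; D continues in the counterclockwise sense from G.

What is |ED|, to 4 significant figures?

52.21

On A1, W sits at bearing -90° from R; a 139° counterclockwise sweep puts G at bearing 49°, so G = R + 13.5·(cos 49°, sin 49°) = (49.96, 23.69). Tangency of A1 to GD means the radius RG is perpendicular to GD, so GD runs along (−sin 49°, cos 49°); with |GD| = 34.8, D = (23.69, 46.52). Then |ED| = |D − E| = 52.21.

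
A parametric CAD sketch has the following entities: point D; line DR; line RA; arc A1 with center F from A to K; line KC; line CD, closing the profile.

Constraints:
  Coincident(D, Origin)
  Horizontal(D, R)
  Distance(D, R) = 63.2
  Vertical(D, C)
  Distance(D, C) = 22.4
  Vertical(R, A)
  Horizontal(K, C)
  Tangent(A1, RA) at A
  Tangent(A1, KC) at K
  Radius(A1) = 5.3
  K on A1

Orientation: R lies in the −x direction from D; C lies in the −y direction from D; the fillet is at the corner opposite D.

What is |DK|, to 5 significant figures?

62.082

D is at the origin; D and R share the same y with |DR| = 63.2 and R on the −x side, so R = (-63.200, 0.0000). D and C share the same x with |DC| = 22.4 and C on the −y side, so C = (0.0000, -22.400). The virtual corner opposite D is at (-63.200, -22.400). A1 meets RA tangentially, so FA is at right angles to RA and the tangent condition forces FK to be normal to KC, with radius 5.3, so the center F sits 5.3 in from both sides at F = (-57.900, -17.100). That places the tangent points at A = (-63.200, -17.100) on RA and K = (-57.900, -22.400) on KC. Then |DK| = |K − D| = 62.082.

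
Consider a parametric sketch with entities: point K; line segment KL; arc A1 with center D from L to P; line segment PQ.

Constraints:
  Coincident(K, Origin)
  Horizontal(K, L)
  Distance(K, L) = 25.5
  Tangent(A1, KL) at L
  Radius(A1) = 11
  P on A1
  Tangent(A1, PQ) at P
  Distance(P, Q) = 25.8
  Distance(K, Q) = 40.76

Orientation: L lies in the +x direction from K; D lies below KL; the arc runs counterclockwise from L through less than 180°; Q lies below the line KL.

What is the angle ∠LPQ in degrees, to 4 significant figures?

133.2°

Checks: |DP| = 11.00 ✓; ∠(DP, PQ) = 90.00° ✓; |PQ| = 25.80 ✓; |KQ| = 40.76 ✓.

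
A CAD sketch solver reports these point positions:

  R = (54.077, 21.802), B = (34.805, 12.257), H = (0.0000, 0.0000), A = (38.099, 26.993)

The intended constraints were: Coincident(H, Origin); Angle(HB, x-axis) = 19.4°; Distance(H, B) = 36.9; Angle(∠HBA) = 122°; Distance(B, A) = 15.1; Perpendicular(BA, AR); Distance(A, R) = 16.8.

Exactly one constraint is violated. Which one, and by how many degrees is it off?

Perpendicular(BA, AR) — off by 5.40°.

H = (0.00, 0.00) ✓; HB at 19.40° ✓; |HB| = 36.90 ✓; ∠HBA = 122.0° ✓; |BA| = 15.10 ✓; ∠(BA, AR) = 95.40° ✗; |AR| = 16.80 ✓.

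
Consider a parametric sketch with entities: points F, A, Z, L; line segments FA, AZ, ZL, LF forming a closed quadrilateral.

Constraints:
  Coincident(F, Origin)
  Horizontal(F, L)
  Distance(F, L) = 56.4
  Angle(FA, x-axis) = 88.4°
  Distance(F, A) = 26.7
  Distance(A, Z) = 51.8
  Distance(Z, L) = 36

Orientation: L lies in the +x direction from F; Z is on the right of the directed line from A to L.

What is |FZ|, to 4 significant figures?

31.76

Checks: |AZ| = 51.80 ✓; |ZL| = 36.00 ✓.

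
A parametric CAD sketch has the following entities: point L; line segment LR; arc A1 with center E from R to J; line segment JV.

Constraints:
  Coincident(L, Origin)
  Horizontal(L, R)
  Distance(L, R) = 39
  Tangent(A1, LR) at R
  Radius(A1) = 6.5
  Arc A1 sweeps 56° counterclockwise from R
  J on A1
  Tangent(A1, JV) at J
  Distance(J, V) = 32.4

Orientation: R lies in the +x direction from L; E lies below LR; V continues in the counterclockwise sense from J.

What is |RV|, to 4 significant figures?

37.90

L is at the origin; LR is horizontal with |LR| = 39.0 and R on the +x side, so R = (39.00, 0.000). A1 meets LR tangentially, so ER is at right angles to LR, so E = R + (0, -6.5) = (39.00, -6.500). On A1, R sits at bearing 90° from E; a 56° counterclockwise sweep puts J at bearing 146°, so J = E + 6.5·(cos 146°, sin 146°) = (33.61, -2.865). Since A1 is tangent to JV there, EJ ⟂ JV, so JV runs along (−sin 146°, cos 146°); with |JV| = 32.4, V = (15.49, -29.73). Then |RV| = |V − R| = 37.90.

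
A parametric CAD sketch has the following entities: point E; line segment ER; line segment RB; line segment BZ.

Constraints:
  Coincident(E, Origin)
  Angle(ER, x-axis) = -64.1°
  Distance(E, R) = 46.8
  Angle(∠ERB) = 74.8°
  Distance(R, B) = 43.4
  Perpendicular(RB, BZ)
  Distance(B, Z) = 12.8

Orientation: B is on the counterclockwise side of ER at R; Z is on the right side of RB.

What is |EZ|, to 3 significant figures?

65.8

∠ERB = 74.8°, so RB runs at -64.1° + (180° − 74.8°) = 41.1° from the x-axis; with |RB| = 43.4, B = R + 43.4·(cos 41.1°, sin 41.1°) = (53.1, -13.6). RB ⟂ BZ; with |BZ| = 12.8 on the right of RB, Z = B + 12.8·(0.657, -0.754) = (61.6, -23.2). Then |EZ| = |Z − E| = 65.8.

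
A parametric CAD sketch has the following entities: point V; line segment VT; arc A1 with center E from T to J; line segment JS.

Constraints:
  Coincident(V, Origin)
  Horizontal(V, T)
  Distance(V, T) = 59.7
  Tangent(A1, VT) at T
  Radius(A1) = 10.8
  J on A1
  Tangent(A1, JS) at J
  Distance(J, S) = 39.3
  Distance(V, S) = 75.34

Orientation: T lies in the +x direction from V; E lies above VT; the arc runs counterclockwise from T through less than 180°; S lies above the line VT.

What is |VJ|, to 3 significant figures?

71.3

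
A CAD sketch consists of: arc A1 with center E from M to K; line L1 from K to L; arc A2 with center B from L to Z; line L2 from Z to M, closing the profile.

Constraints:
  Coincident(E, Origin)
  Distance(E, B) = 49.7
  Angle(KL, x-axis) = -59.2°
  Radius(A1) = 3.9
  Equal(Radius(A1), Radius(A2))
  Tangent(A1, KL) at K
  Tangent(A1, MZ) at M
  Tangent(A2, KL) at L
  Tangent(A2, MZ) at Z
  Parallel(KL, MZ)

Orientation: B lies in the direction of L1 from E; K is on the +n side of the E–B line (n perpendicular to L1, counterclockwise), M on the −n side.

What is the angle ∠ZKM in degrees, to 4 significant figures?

81.08°

Tangency of A1 to both parallel lines with radius 3.9 puts K and M at E ± 3.9·n: K = (3.350, 1.997), M = (-3.350, -1.997). Equal radii place L and Z the same way about B: L = B + 3.9·n = (28.80, -40.69), Z = B − 3.9·n = (22.10, -44.69). Then cos ∠ZKM = KZ·KM / (|KZ||KM|), giving 81.08°.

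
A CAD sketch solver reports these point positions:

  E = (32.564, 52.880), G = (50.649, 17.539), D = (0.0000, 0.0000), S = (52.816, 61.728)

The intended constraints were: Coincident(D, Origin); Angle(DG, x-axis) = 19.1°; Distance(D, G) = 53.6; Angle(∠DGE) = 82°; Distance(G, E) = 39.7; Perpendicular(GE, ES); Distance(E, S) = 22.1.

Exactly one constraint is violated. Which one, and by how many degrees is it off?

Perpendicular(GE, ES) — off by 3.50°.

D = (0.00, 0.00) ✓; DG at 19.10° ✓; |DG| = 53.60 ✓; ∠DGE = 82.00° ✓; |GE| = 39.70 ✓; ∠(GE, ES) = 93.50° ✗; |ES| = 22.10 ✓.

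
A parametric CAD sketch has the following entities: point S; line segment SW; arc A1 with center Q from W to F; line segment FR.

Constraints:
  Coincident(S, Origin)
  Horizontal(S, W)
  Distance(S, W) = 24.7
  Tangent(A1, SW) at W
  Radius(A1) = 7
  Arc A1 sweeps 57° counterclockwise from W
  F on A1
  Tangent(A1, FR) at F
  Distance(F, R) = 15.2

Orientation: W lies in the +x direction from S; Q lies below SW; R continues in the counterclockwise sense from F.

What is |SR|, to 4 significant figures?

19.11

On A1, W sits at bearing 90° from Q; a 57° counterclockwise sweep puts F at bearing 147°, so F = Q + 7.0·(cos 147°, sin 147°) = (18.83, -3.188). The tangent condition forces QF to be normal to FR, so FR runs along (−sin 147°, cos 147°); with |FR| = 15.2, R = (10.55, -15.94). Then |SR| = |R − S| = 19.11.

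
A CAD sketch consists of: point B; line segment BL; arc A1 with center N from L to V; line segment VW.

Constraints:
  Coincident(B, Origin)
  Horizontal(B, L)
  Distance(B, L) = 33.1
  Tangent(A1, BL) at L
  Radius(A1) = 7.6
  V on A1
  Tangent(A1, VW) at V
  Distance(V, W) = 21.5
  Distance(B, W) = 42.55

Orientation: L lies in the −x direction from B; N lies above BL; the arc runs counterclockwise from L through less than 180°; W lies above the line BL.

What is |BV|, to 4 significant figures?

27.23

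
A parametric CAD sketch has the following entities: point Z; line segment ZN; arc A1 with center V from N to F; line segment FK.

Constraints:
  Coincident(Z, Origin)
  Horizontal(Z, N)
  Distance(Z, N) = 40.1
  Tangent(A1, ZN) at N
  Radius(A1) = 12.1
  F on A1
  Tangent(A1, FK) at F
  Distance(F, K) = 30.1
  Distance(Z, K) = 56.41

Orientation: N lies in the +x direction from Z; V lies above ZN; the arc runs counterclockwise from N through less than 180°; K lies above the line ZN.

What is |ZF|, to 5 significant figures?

53.708

Checks: |VF| = 12.10 ✓; ∠(VF, FK) = 90.00° ✓; |FK| = 30.10 ✓; |ZK| = 56.41 ✓.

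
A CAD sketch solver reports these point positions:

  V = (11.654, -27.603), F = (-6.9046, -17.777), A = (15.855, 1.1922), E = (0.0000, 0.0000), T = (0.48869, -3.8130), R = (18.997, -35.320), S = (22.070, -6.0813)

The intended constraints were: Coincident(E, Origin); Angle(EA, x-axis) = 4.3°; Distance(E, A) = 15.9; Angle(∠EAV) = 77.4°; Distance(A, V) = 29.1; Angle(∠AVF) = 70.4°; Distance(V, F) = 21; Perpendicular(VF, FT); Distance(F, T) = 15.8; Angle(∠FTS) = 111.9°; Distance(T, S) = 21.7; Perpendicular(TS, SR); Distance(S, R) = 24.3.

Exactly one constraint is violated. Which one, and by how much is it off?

Distance(S, R) = 24.3 — off by 5.10.

E = (0.00, 0.00) ✓; EA at 4.300° ✓; |EA| = 15.90 ✓; ∠EAV = 77.40° ✓; |AV| = 29.10 ✓; ∠AVF = 70.40° ✓; |VF| = 21.00 ✓; ∠(VF, FT) = 90.00° ✓; |FT| = 15.80 ✓; ∠FTS = 111.9° ✓; |TS| = 21.70 ✓; ∠(TS, SR) = 90.00° ✓; |SR| = 29.40 ✗.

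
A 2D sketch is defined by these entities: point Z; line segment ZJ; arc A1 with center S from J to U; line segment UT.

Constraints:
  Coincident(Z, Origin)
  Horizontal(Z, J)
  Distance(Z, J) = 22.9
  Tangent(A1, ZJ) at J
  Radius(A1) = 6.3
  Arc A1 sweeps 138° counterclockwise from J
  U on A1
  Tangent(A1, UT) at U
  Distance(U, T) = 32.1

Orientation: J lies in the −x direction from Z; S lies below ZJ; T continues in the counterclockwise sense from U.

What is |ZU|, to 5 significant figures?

29.255

Z is at the origin; Z and J share the same y with |ZJ| = 22.9 and J on the −x side, so J = (-22.900, 0.0000). Since A1 is tangent to ZJ there, SJ ⟂ ZJ, so S = J + (0, -6.3) = (-22.900, -6.3000). On A1, J sits at bearing 90° from S; a 138° counterclockwise sweep puts U at bearing 228°, so U = S + 6.3·(cos 228°, sin 228°) = (-27.116, -10.982). Then |ZU| = |U − Z| = 29.255.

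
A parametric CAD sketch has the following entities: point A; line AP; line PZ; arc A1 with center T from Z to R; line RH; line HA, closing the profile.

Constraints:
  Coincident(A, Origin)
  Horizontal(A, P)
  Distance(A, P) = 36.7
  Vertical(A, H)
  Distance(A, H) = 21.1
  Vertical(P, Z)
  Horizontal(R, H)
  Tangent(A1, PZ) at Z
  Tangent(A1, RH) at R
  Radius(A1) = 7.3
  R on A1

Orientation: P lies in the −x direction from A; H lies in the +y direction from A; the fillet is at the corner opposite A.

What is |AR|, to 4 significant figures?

36.19

A is at the origin; AP is horizontal with |AP| = 36.7 and P on the −x side, so P = (-36.70, 0.000). A and H share the same x with |AH| = 21.1 and H on the +y side, so H = (0.000, 21.10). The virtual corner opposite A is at (-36.70, 21.10). The tangent condition forces TZ to be normal to PZ and since A1 is tangent to RH there, TR ⟂ RH, with radius 7.3, so the center T sits 7.3 in from both sides at T = (-29.40, 13.80). That places the tangent points at Z = (-36.70, 13.80) on PZ and R = (-29.40, 21.10) on RH. Then |AR| = |R − A| = 36.19.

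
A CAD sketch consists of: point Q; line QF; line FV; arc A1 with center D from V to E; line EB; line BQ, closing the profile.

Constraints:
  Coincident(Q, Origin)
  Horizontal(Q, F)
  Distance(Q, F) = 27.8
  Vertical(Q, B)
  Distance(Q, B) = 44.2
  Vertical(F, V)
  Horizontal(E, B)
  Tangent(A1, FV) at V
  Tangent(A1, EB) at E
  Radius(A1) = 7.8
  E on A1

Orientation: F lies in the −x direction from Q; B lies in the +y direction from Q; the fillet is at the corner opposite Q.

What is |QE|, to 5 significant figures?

48.514

Q is at the origin; QF is horizontal with |QF| = 27.8 and F on the −x side, so F = (-27.800, 0.0000). Q and B share the same x with |QB| = 44.2 and B on the +y side, so B = (0.0000, 44.200). The virtual corner opposite Q is at (-27.800, 44.200). Tangency of A1 to FV means the radius DV is perpendicular to FV and since A1 is tangent to EB there, DE ⟂ EB, with radius 7.8, so the center D sits 7.8 in from both sides at D = (-20.000, 36.400). That places the tangent points at V = (-27.800, 36.400) on FV and E = (-20.000, 44.200) on EB. Then |QE| = |E − Q| = 48.514.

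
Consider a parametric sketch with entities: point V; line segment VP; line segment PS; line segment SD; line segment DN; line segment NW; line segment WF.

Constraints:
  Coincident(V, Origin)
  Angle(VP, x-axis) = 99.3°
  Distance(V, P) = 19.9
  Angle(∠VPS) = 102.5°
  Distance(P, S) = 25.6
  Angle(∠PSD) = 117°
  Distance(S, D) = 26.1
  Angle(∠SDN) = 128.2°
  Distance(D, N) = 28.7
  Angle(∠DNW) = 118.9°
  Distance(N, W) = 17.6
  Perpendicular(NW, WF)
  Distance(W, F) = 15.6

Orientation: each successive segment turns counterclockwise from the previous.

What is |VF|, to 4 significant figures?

19.10

V is at the origin; VP runs at 99.3° with length 19.9, so P = (-3.216, 19.64). ∠VPS = 102.5° gives PS at 176.8° from the x-axis; with |PS| = 25.6, S = (-28.78, 21.07). ∠PSD = 117.0° gives SD at -120.2° from the x-axis; with |SD| = 26.1, D = (-41.90, -1.490). ∠SDN = 128.2° gives DN at -68.40° from the x-axis; with |DN| = 28.7, N = (-31.34, -28.17). ∠DNW = 118.9° gives NW at -7.300° from the x-axis; with |NW| = 17.6, W = (-13.88, -30.41). The perpendicularity gives WF at right angles to NW, so WF runs at 82.70°; with |WF| = 15.6, F = (-11.90, -14.94). Then |VF| = |F − V| = 19.10.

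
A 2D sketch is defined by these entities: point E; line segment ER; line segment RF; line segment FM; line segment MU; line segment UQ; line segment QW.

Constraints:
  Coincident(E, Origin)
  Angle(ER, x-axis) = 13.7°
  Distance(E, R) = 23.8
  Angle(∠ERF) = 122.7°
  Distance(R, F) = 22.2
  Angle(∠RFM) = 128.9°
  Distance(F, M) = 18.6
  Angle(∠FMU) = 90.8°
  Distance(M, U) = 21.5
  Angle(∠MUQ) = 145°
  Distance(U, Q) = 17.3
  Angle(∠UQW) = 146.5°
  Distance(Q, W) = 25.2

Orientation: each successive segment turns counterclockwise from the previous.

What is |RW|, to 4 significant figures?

28.09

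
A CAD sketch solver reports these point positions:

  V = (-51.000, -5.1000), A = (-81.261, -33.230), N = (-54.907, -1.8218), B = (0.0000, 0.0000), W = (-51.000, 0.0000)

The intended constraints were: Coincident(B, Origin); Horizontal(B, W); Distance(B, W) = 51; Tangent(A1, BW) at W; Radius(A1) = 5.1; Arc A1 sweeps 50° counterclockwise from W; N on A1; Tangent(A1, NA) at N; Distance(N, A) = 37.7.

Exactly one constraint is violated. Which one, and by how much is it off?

Distance(N, A) = 37.7 — off by 3.30.

B = (0.00, 0.00) ✓; B.y = 0.00, W.y = 0.00 ✓; |BW| = 51.00 ✓; ∠(VW, WB) = 90.00° ✓; |VW| = 5.100 ✓; bearing(V→N) − bearing(V→W) = 50.00° ✓; |VN| = 5.100 ✓; ∠(VN, NA) = 90.00° ✓; |NA| = 41.00 ✗.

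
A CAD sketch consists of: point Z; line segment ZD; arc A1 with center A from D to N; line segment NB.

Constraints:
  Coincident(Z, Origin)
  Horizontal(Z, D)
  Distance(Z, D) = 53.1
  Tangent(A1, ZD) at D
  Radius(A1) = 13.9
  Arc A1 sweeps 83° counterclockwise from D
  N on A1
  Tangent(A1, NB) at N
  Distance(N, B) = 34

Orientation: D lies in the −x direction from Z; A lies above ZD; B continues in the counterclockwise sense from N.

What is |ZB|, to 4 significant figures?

57.86

Z is at the origin; ZD is horizontal with |ZD| = 53.1 and D on the −x side, so D = (-53.10, 0.000). The tangent condition forces AD to be normal to ZD, so A = D + (0, 13.9) = (-53.10, 13.90). On A1, D sits at bearing -90° from A; an 83° counterclockwise sweep puts N at bearing -7°, so N = A + 13.9·(cos -7°, sin -7°) = (-39.30, 12.21). Tangency of A1 to NB means the radius AN is perpendicular to NB, so NB runs along (−sin -7°, cos -7°); with |NB| = 34.0, B = (-35.16, 45.95). Then |ZB| = |B − Z| = 57.86.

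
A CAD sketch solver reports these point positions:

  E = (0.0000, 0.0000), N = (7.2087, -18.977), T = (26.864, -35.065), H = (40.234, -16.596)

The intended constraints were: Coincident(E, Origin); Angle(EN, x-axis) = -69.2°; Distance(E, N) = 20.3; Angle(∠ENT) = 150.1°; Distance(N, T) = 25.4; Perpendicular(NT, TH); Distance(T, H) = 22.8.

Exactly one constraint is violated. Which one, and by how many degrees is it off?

Perpendicular(NT, TH) — off by 3.40°.

E = (0.00, 0.00) ✓; EN at -69.20° ✓; |EN| = 20.30 ✓; ∠ENT = 150.1° ✓; |NT| = 25.40 ✓; ∠(NT, TH) = 93.40° ✗; |TH| = 22.80 ✓.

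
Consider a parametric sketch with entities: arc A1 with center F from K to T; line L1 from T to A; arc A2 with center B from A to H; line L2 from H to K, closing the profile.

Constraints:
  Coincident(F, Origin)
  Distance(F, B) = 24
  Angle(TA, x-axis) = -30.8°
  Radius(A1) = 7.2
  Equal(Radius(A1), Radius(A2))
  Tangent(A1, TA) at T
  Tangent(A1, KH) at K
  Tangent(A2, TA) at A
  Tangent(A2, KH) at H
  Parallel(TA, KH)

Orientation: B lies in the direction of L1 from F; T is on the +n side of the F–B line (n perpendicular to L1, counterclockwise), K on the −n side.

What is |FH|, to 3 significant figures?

25.1

The slot axis is L1's direction at -30.8°, so u = (cos -30.8°, sin -30.8°) = (0.859, -0.512) and n = (−sin -30.8°, cos -30.8°) = (0.512, 0.859). F is at the origin and B lies 24.0 along u from F, so B = 24.0·u = (20.6, -12.3). Tangency of A1 to both parallel lines with radius 7.2 puts T and K at F ± 7.2·n: T = (3.69, 6.18), K = (-3.69, -6.18). Equal radii place A and H the same way about B: A = B + 7.2·n = (24.3, -6.10), H = B − 7.2·n = (16.9, -18.5). Then |FH| = |H − F| = 25.1.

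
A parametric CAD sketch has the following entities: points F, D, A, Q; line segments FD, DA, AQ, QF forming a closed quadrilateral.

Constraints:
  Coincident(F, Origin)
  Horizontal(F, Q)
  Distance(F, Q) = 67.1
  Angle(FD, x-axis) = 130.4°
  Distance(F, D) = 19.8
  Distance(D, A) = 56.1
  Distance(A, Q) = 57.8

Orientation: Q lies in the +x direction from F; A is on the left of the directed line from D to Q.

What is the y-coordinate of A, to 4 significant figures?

46.92

F is at the origin; F and Q share the same y with |FQ| = 67.1 and Q in +x, so Q = (67.1, 0). FD runs at 130.4° with |FD| = 19.8, so D = (-12.83, 15.08). A is determined by |DA| = 56.1 and |AQ| = 57.8 together: it lies at the intersection of circle(D, 56.1) and circle(Q, 57.8). With |DQ| = 81.34, the foot of the radical line on DQ is 39.48 from D and the perpendicular offset is √(56.1² − 39.48²) = 39.86. Taking the left-of-DQ solution: A = (33.35, 46.92).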